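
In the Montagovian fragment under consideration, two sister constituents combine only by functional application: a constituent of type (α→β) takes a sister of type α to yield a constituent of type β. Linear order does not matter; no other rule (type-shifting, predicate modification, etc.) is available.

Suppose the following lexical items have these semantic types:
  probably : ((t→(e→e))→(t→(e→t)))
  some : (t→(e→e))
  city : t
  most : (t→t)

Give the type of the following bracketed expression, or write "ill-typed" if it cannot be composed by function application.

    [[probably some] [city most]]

(e→t)

[probably some]: functor probably : ((t→(e→e))→(t→(e→t))), argument some : (t→(e→e)); result (t→(e→t)).
[city most]: functor most : (t→t), argument city : t; result t.
[[probably some] [city most]]: functor [probably some] : (t→(e→t)), argument [city most] : t; result (e→t).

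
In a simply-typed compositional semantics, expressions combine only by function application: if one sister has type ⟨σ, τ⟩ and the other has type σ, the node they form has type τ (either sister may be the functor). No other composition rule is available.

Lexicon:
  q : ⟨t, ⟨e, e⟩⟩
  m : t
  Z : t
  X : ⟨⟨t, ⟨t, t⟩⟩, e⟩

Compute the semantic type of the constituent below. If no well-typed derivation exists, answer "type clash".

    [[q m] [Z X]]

At [q m], q : ⟨t, ⟨e, e⟩⟩ takes m : t, giving ⟨e, e⟩.
At [Z X]: neither t nor ⟨⟨t, ⟨t, t⟩⟩, e⟩ can take the other as argument; the node is ill-typed.

type clash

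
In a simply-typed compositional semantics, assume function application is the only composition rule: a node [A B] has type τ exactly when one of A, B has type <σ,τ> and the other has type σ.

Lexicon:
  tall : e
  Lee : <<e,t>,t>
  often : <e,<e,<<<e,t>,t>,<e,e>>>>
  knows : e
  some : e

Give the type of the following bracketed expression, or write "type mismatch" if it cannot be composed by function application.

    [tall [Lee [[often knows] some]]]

e

At [often knows], often : <e,<e,<<<e,t>,t>,<e,e>>>> takes knows : e, giving <e,<<<e,t>,t>,<e,e>>>.
At [[often knows] some], [often knows] : <e,<<<e,t>,t>,<e,e>>> takes some : e, giving <<<e,t>,t>,<e,e>>.
At [Lee [[often knows] some]], [[often knows] some] : <<<e,t>,t>,<e,e>> takes Lee : <<e,t>,t>, giving <e,e>.
At [tall [Lee [[often knows] some]]], [Lee [[often knows] some]] : <e,e> takes tall : e, giving e.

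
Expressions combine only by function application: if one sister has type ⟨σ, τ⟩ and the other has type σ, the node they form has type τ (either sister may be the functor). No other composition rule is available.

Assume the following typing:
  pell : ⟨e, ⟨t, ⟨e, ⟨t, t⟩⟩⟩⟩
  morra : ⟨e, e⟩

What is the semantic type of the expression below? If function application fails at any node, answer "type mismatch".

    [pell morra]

[pell morra]: ⟨e, ⟨t, ⟨e, ⟨t, t⟩⟩⟩⟩ with ⟨e, e⟩ — neither is a function whose domain matches the other; composition fails here.

type mismatch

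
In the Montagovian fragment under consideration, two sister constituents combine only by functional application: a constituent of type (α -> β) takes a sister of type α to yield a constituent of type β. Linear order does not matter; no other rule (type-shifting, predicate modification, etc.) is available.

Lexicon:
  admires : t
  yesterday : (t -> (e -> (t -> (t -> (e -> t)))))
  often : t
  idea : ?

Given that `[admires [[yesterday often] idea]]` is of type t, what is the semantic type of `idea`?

At [admires [[yesterday often] idea]] (required: t): admires is t, which is not a function with range t; hence [[yesterday often] idea] is the functor — type (t -> t).
At [[yesterday often] idea] (required: (t -> t)): [yesterday often] is (e -> (t -> (t -> (e -> t)))), which is not a function with range (t -> t); hence idea is the functor — type ((e -> (t -> (t -> (e -> t)))) -> (t -> t)).

((e -> (t -> (t -> (e -> t)))) -> (t -> t))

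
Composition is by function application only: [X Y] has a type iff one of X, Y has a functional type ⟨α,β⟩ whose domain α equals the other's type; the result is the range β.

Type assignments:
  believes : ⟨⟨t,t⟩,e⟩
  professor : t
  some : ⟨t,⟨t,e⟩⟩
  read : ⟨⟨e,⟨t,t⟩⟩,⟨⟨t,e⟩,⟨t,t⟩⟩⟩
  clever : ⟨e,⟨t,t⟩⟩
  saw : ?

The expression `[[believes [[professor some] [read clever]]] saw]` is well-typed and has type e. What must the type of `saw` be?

[[believes [[professor some] [read clever]]] saw] is required to be e. [believes [[professor some] [read clever]]] : e cannot yield e as functor, so saw : ⟨e,e⟩.

⟨e,e⟩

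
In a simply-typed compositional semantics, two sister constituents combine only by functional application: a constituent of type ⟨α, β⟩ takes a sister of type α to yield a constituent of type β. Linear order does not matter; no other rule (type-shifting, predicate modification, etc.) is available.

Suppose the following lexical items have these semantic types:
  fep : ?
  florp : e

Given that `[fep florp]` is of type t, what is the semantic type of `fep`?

For [fep florp] to have type t with florp of type e, fep must be the function: fep : ⟨e, t⟩.

⟨e, t⟩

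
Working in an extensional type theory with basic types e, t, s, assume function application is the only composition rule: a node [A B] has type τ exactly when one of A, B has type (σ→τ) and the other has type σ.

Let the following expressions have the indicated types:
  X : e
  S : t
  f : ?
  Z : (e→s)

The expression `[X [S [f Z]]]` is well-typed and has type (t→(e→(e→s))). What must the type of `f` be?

For [X [S [f Z]]] to have type (t→(e→(e→s))) with X of type e, [S [f Z]] must be the function: [S [f Z]] : (e→(t→(e→(e→s)))).
For [S [f Z]] to have type (e→(t→(e→(e→s)))) with S of type t, [f Z] must be the function: [f Z] : (t→(e→(t→(e→(e→s))))).
For [f Z] to have type (t→(e→(t→(e→(e→s))))) with Z of type (e→s), f must be the function: f : ((e→s)→(t→(e→(t→(e→(e→s)))))).

((e→s)→(t→(e→(t→(e→(e→s))))))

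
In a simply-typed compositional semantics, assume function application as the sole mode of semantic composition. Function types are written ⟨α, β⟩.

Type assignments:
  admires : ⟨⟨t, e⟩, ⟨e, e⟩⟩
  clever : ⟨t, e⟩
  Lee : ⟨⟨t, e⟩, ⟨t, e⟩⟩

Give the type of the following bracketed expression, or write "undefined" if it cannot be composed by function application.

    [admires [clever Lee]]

[clever Lee] — Lee of type ⟨⟨t, e⟩, ⟨t, e⟩⟩ combines with clever of type ⟨t, e⟩: type ⟨t, e⟩.
[admires [clever Lee]] — admires of type ⟨⟨t, e⟩, ⟨e, e⟩⟩ combines with [clever Lee] of type ⟨t, e⟩: type ⟨e, e⟩.

⟨e, e⟩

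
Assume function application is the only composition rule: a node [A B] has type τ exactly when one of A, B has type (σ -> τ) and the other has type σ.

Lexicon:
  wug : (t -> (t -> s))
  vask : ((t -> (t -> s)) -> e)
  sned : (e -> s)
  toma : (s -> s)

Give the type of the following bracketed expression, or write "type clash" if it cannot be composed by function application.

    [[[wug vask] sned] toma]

At [wug vask], vask : ((t -> (t -> s)) -> e) takes wug : (t -> (t -> s)), giving e.
At [[wug vask] sned], sned : (e -> s) takes [wug vask] : e, giving s.
At [[[wug vask] sned] toma], toma : (s -> s) takes [[wug vask] sned] : s, giving s.

s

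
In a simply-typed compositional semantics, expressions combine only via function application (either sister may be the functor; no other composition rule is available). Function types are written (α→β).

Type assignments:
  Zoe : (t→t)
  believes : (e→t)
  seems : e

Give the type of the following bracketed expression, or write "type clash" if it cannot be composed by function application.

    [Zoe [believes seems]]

t

[believes seems]: believes is (e→t), seems is e; result t.
[Zoe [believes seems]]: Zoe is (t→t), [believes seems] is t; result t.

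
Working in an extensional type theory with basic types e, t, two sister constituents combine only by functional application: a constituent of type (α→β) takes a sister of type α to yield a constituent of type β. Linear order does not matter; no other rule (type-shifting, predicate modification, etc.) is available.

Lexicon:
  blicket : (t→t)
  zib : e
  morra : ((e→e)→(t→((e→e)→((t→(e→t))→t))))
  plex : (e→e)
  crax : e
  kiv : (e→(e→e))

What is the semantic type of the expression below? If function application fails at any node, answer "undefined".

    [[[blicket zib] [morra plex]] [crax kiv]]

[blicket zib]: (t→t) and e cannot combine by function application — type clash.

undefined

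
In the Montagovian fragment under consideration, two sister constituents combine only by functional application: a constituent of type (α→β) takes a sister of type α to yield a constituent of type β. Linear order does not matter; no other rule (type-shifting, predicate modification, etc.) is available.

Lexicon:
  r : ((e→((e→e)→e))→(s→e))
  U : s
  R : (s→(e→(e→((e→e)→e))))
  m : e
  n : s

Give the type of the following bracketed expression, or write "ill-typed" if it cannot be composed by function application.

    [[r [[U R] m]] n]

[U R]: functor R : (s→(e→(e→((e→e)→e)))), argument U : s; result (e→(e→((e→e)→e))).
[[U R] m]: functor [U R] : (e→(e→((e→e)→e))), argument m : e; result (e→((e→e)→e)).
[r [[U R] m]]: functor r : ((e→((e→e)→e))→(s→e)), argument [[U R] m] : (e→((e→e)→e)); result (s→e).
[[r [[U R] m]] n]: functor [r [[U R] m]] : (s→e), argument n : s; result e.

e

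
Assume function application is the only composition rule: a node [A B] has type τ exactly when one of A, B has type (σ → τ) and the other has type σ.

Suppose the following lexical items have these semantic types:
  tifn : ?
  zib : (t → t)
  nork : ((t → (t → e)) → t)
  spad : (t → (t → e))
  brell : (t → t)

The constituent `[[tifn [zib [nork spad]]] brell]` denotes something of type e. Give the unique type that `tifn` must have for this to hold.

[[tifn [zib [nork spad]]] brell] is required to be e. brell : (t → t) cannot yield e as functor, so [tifn [zib [nork spad]]] : ((t → t) → e).
[tifn [zib [nork spad]]] is required to be ((t → t) → e). [zib [nork spad]] : t cannot yield ((t → t) → e) as functor, so tifn : (t → ((t → t) → e)).

(t → ((t → t) → e))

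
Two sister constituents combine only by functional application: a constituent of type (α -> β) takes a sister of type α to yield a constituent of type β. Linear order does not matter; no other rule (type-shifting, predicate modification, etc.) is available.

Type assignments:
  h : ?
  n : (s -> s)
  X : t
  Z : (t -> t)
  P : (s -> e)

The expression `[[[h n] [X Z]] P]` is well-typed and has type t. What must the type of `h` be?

((s -> s) -> (t -> ((s -> e) -> t)))

[[[h n] [X Z]] P] must have type t. The sister P has type (s -> e); that is not a function onto t, so [[h n] [X Z]] must be the functor, of type ((s -> e) -> t).
[[h n] [X Z]] must have type ((s -> e) -> t). The sister [X Z] has type t; that is not a function onto ((s -> e) -> t), so [h n] must be the functor, of type (t -> ((s -> e) -> t)).
[h n] must have type (t -> ((s -> e) -> t)). The sister n has type (s -> s); that is not a function onto (t -> ((s -> e) -> t)), so h must be the functor, of type ((s -> s) -> (t -> ((s -> e) -> t))).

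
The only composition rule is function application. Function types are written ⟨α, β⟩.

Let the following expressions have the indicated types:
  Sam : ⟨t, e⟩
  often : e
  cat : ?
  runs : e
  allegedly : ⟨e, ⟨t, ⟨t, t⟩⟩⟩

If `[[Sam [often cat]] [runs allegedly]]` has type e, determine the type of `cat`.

⟨e, ⟨⟨t, e⟩, ⟨⟨t, ⟨t, t⟩⟩, e⟩⟩⟩

[[Sam [often cat]] [runs allegedly]] must have type e. The sister [runs allegedly] has type ⟨t, ⟨t, t⟩⟩; that is not a function onto e, so [Sam [often cat]] must be the functor, of type ⟨⟨t, ⟨t, t⟩⟩, e⟩.
[Sam [often cat]] must have type ⟨⟨t, ⟨t, t⟩⟩, e⟩. The sister Sam has type ⟨t, e⟩; that is not a function onto ⟨⟨t, ⟨t, t⟩⟩, e⟩, so [often cat] must be the functor, of type ⟨⟨t, e⟩, ⟨⟨t, ⟨t, t⟩⟩, e⟩⟩.
[often cat] must have type ⟨⟨t, e⟩, ⟨⟨t, ⟨t, t⟩⟩, e⟩⟩. The sister often has type e; that is not a function onto ⟨⟨t, e⟩, ⟨⟨t, ⟨t, t⟩⟩, e⟩⟩, so cat must be the functor, of type ⟨e, ⟨⟨t, e⟩, ⟨⟨t, ⟨t, t⟩⟩, e⟩⟩⟩.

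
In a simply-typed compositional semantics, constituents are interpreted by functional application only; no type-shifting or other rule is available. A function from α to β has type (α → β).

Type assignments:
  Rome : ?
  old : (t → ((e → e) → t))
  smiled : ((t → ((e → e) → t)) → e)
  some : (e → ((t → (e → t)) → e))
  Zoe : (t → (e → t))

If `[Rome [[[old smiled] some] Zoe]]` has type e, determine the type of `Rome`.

(e → e)

[Rome [[[old smiled] some] Zoe]] is required to be e. [[[old smiled] some] Zoe] : e cannot yield e as functor, so Rome : (e → e).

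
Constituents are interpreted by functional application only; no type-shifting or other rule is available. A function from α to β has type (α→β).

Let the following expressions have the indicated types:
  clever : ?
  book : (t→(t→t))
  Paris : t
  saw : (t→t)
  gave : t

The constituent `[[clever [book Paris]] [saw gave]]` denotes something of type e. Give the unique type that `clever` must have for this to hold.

For [[clever [book Paris]] [saw gave]] to have type e with [saw gave] of type t, [clever [book Paris]] must be the function: [clever [book Paris]] : (t→e).
For [clever [book Paris]] to have type (t→e) with [book Paris] of type (t→t), clever must be the function: clever : ((t→t)→(t→e)).

((t→t)→(t→e))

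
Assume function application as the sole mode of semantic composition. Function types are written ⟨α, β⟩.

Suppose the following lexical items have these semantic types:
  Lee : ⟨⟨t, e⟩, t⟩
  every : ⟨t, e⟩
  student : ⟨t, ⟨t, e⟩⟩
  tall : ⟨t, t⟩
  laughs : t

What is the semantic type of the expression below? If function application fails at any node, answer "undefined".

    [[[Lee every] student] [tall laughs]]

[Lee every] — Lee of type ⟨⟨t, e⟩, t⟩ combines with every of type ⟨t, e⟩: type t.
[[Lee every] student] — student of type ⟨t, ⟨t, e⟩⟩ combines with [Lee every] of type t: type ⟨t, e⟩.
[tall laughs] — tall of type ⟨t, t⟩ combines with laughs of type t: type t.
[[[Lee every] student] [tall laughs]] — [[Lee every] student] of type ⟨t, e⟩ combines with [tall laughs] of type t: type e.

e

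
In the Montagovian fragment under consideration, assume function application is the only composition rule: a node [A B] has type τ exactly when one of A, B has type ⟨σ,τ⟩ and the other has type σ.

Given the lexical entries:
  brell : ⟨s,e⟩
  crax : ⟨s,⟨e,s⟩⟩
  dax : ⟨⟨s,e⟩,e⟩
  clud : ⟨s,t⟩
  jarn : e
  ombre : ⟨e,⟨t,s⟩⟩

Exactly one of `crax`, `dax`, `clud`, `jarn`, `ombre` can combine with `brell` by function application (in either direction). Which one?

crax : ⟨s,⟨e,s⟩⟩ — brell needs s; crax needs s; neither fits.
dax — combines: dax : ⟨⟨s,e⟩,e⟩ takes brell : ⟨s,e⟩ as argument, giving e.
clud : ⟨s,t⟩ — brell needs s; clud needs s; neither fits.
jarn : e — brell needs s; jarn needs nothing (atomic); neither fits.
ombre : ⟨e,⟨t,s⟩⟩ — brell needs s; ombre needs e; neither fits.

dax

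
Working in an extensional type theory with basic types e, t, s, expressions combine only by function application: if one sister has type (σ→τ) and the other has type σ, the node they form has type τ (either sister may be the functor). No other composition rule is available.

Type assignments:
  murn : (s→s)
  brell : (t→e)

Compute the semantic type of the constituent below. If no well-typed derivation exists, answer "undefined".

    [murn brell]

[murn brell]: (s→s) with (t→e) — neither is a function whose domain matches the other; composition fails here.

undefined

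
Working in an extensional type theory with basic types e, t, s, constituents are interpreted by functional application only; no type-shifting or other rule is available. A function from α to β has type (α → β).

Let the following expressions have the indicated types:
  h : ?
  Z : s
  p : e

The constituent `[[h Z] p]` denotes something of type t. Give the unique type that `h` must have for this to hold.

(s → (e → t))

At [[h Z] p] (required: t): p is e, which is not a function with range t; hence [h Z] is the functor — type (e → t).
At [h Z] (required: (e → t)): Z is s, which is not a function with range (e → t); hence h is the functor — type (s → (e → t)).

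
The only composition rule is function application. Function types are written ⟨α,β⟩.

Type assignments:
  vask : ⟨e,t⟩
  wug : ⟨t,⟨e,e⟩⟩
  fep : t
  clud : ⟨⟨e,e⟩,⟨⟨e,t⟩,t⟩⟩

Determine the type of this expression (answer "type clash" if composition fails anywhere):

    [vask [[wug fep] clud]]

[wug fep] — wug of type ⟨t,⟨e,e⟩⟩ combines with fep of type t: type ⟨e,e⟩.
[[wug fep] clud] — clud of type ⟨⟨e,e⟩,⟨⟨e,t⟩,t⟩⟩ combines with [wug fep] of type ⟨e,e⟩: type ⟨⟨e,t⟩,t⟩.
[vask [[wug fep] clud]] — [[wug fep] clud] of type ⟨⟨e,t⟩,t⟩ combines with vask of type ⟨e,t⟩: type t.

t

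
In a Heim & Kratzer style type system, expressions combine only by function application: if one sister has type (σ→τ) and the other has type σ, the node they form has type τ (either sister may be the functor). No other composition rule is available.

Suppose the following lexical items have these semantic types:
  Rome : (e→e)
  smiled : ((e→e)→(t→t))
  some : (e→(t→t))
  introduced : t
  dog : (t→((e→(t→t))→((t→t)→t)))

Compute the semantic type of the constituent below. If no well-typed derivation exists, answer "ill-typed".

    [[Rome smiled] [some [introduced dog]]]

t

[Rome smiled]: functor smiled : ((e→e)→(t→t)), argument Rome : (e→e); result (t→t).
[introduced dog]: functor dog : (t→((e→(t→t))→((t→t)→t))), argument introduced : t; result ((e→(t→t))→((t→t)→t)).
[some [introduced dog]]: functor [introduced dog] : ((e→(t→t))→((t→t)→t)), argument some : (e→(t→t)); result ((t→t)→t).
[[Rome smiled] [some [introduced dog]]]: functor [some [introduced dog]] : ((t→t)→t), argument [Rome smiled] : (t→t); result t.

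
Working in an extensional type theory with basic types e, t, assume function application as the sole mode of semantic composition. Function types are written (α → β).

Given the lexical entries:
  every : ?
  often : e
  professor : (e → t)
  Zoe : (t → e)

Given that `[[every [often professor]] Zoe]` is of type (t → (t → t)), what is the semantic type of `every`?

[[every [often professor]] Zoe] is required to be (t → (t → t)). Zoe : (t → e) cannot yield (t → (t → t)) as functor, so [every [often professor]] : ((t → e) → (t → (t → t))).
[every [often professor]] is required to be ((t → e) → (t → (t → t))). [often professor] : t cannot yield ((t → e) → (t → (t → t))) as functor, so every : (t → ((t → e) → (t → (t → t)))).

(t → ((t → e) → (t → (t → t))))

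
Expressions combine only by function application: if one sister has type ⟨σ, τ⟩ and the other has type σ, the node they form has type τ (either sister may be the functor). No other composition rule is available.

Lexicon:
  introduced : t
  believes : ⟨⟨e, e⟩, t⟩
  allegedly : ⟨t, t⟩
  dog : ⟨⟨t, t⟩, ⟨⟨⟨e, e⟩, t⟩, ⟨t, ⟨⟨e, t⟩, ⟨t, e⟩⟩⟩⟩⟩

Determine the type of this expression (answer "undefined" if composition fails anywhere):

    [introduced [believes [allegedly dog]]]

[allegedly dog]: dog is ⟨⟨t, t⟩, ⟨⟨⟨e, e⟩, t⟩, ⟨t, ⟨⟨e, t⟩, ⟨t, e⟩⟩⟩⟩⟩, allegedly is ⟨t, t⟩; result ⟨⟨⟨e, e⟩, t⟩, ⟨t, ⟨⟨e, t⟩, ⟨t, e⟩⟩⟩⟩.
[believes [allegedly dog]]: [allegedly dog] is ⟨⟨⟨e, e⟩, t⟩, ⟨t, ⟨⟨e, t⟩, ⟨t, e⟩⟩⟩⟩, believes is ⟨⟨e, e⟩, t⟩; result ⟨t, ⟨⟨e, t⟩, ⟨t, e⟩⟩⟩.
[introduced [believes [allegedly dog]]]: [believes [allegedly dog]] is ⟨t, ⟨⟨e, t⟩, ⟨t, e⟩⟩⟩, introduced is t; result ⟨⟨e, t⟩, ⟨t, e⟩⟩.

⟨⟨e, t⟩, ⟨t, e⟩⟩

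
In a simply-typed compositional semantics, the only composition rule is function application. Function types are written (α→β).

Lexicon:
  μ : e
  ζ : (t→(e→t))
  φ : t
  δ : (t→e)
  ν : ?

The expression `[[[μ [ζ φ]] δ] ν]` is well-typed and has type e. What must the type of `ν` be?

[[[μ [ζ φ]] δ] ν] must have type e. The sister [[μ [ζ φ]] δ] has type e; that is not a function onto e, so ν must be the functor, of type (e→e).

(e→e)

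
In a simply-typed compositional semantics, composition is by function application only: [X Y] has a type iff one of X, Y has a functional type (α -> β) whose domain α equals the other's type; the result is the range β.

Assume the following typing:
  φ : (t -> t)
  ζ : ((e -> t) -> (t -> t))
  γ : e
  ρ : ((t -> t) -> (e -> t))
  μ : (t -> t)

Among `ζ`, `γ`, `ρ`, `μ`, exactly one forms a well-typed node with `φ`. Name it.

ρ

ζ : ((e -> t) -> (t -> t)) — no; φ wants t, and ζ wants (e -> t).
γ : e — no; φ wants t, and γ wants nothing (atomic).
ρ — combines: ρ : ((t -> t) -> (e -> t)) takes φ : (t -> t) as argument, giving (e -> t).
μ : (t -> t) — no; φ wants t, and μ wants t.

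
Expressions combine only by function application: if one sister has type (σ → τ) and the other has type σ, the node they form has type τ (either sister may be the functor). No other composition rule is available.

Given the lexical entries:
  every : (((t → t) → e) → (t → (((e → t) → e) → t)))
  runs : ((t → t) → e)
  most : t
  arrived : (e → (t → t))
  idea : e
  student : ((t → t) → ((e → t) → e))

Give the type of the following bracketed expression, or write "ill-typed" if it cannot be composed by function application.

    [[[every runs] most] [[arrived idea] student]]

[every runs] — every of type (((t → t) → e) → (t → (((e → t) → e) → t))) combines with runs of type ((t → t) → e): type (t → (((e → t) → e) → t)).
[[every runs] most] — [every runs] of type (t → (((e → t) → e) → t)) combines with most of type t: type (((e → t) → e) → t).
[arrived idea] — arrived of type (e → (t → t)) combines with idea of type e: type (t → t).
[[arrived idea] student] — student of type ((t → t) → ((e → t) → e)) combines with [arrived idea] of type (t → t): type ((e → t) → e).
[[[every runs] most] [[arrived idea] student]] — [[every runs] most] of type (((e → t) → e) → t) combines with [[arrived idea] student] of type ((e → t) → e): type t.

t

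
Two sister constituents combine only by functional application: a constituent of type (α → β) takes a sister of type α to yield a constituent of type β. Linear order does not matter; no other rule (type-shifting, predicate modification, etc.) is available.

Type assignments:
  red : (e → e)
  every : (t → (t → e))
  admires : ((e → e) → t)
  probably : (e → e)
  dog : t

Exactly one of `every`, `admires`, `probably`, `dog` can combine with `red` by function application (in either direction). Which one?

every : (t → (t → e)) — neither side's domain matches the other.
admires — combines: admires : ((e → e) → t) takes red : (e → e) as argument, giving t.
probably : (e → e) — neither side's domain matches the other.
dog : t — neither side's domain matches the other.

admires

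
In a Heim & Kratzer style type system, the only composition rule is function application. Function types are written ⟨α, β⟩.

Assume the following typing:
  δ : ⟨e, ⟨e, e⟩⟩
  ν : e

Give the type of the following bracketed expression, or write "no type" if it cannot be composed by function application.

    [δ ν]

[δ ν]: δ is ⟨e, ⟨e, e⟩⟩, ν is e; result ⟨e, e⟩.

⟨e, e⟩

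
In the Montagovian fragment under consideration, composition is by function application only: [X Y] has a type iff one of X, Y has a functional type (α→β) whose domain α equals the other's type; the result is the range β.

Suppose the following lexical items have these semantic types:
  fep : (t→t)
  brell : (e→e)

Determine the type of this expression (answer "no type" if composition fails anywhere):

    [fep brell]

[fep brell]: (t→t) and (e→e) cannot combine by function application — type clash.

no type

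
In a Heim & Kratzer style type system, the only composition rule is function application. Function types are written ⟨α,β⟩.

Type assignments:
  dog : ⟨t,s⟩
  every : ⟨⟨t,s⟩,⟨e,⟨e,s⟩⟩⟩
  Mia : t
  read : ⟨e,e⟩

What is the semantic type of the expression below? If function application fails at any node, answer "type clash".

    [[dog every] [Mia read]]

[dog every]: ⟨⟨t,s⟩,⟨e,⟨e,s⟩⟩⟩ applied to ⟨t,s⟩ yields ⟨e,⟨e,s⟩⟩.
At [Mia read]: neither t nor ⟨e,e⟩ can take the other as argument; the node is ill-typed.

type clash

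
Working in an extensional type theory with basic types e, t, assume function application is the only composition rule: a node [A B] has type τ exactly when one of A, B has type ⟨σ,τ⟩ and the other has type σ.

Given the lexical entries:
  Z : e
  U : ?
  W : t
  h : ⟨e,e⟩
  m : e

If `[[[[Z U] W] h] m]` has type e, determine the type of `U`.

⟨e,⟨t,⟨⟨e,e⟩,⟨e,e⟩⟩⟩⟩

For [[[[Z U] W] h] m] to have type e with m of type e, [[[Z U] W] h] must be the function: [[[Z U] W] h] : ⟨e,e⟩.
For [[[Z U] W] h] to have type ⟨e,e⟩ with h of type ⟨e,e⟩, [[Z U] W] must be the function: [[Z U] W] : ⟨⟨e,e⟩,⟨e,e⟩⟩.
For [[Z U] W] to have type ⟨⟨e,e⟩,⟨e,e⟩⟩ with W of type t, [Z U] must be the function: [Z U] : ⟨t,⟨⟨e,e⟩,⟨e,e⟩⟩⟩.
For [Z U] to have type ⟨t,⟨⟨e,e⟩,⟨e,e⟩⟩⟩ with Z of type e, U must be the function: U : ⟨e,⟨t,⟨⟨e,e⟩,⟨e,e⟩⟩⟩⟩.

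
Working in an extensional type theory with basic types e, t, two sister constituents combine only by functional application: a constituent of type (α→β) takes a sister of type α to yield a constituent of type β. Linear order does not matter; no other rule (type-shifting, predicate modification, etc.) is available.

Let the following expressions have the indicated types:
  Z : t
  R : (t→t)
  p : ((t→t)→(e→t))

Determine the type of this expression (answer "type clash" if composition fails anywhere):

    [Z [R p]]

type clash

[R p]: ((t→t)→(e→t)) applied to (t→t) yields (e→t).
[Z [R p]]: t with (e→t) — neither is a function whose domain matches the other; composition fails here.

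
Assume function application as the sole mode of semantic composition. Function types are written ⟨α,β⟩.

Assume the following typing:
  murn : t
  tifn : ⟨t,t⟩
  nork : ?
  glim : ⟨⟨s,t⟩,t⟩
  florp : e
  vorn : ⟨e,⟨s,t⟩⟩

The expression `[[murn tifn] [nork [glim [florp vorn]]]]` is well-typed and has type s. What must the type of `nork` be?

For [[murn tifn] [nork [glim [florp vorn]]]] to have type s with [murn tifn] of type t, [nork [glim [florp vorn]]] must be the function: [nork [glim [florp vorn]]] : ⟨t,s⟩.
For [nork [glim [florp vorn]]] to have type ⟨t,s⟩ with [glim [florp vorn]] of type t, nork must be the function: nork : ⟨t,⟨t,s⟩⟩.

⟨t,⟨t,s⟩⟩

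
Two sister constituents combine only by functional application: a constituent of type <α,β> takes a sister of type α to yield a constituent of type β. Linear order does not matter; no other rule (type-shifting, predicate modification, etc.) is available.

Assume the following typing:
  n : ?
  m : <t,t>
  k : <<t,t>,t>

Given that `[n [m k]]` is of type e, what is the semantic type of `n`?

<t,e>

At [n [m k]] (required: e): [m k] is t, which is not a function with range e; hence n is the functor — type <t,e>.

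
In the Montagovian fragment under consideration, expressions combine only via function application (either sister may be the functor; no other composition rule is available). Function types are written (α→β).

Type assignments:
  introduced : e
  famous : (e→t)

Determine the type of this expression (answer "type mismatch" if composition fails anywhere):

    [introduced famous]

[introduced famous]: famous is (e→t), introduced is e; result t.

t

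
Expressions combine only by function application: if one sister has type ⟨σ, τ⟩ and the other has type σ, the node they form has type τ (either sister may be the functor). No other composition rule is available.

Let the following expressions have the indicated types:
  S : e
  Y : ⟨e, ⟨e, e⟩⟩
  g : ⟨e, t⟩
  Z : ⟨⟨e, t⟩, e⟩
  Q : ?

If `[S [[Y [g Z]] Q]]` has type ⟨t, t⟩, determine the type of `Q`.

For [S [[Y [g Z]] Q]] to have type ⟨t, t⟩ with S of type e, [[Y [g Z]] Q] must be the function: [[Y [g Z]] Q] : ⟨e, ⟨t, t⟩⟩.
For [[Y [g Z]] Q] to have type ⟨e, ⟨t, t⟩⟩ with [Y [g Z]] of type ⟨e, e⟩, Q must be the function: Q : ⟨⟨e, e⟩, ⟨e, ⟨t, t⟩⟩⟩.

⟨⟨e, e⟩, ⟨e, ⟨t, t⟩⟩⟩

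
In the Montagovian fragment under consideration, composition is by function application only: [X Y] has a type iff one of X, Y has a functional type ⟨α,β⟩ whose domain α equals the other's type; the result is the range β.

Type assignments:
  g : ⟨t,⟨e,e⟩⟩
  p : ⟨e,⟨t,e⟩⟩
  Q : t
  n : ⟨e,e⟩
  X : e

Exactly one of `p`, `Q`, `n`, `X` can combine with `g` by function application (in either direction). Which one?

Q

p : ⟨e,⟨t,e⟩⟩ — does not combine with g.
Q — combines: g : ⟨t,⟨e,e⟩⟩ takes Q : t as argument, giving ⟨e,e⟩.
n : ⟨e,e⟩ — does not combine with g.
X : e — does not combine with g.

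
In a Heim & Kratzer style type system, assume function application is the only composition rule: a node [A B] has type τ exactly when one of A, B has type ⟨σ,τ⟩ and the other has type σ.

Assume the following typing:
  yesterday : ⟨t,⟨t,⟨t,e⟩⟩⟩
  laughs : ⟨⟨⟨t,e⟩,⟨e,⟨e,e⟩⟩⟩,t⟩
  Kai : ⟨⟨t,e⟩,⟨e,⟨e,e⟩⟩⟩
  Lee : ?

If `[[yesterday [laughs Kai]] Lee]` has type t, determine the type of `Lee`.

⟨⟨t,⟨t,e⟩⟩,t⟩

At [[yesterday [laughs Kai]] Lee] (required: t): [yesterday [laughs Kai]] is ⟨t,⟨t,e⟩⟩, which is not a function with range t; hence Lee is the functor — type ⟨⟨t,⟨t,e⟩⟩,t⟩.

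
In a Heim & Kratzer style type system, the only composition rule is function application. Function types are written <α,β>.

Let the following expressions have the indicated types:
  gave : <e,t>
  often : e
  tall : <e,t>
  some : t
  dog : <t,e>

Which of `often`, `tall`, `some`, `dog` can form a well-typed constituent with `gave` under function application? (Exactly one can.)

often — combines: gave : <e,t> takes often : e as argument, giving t.
tall : <e,t> — does not combine with gave.
some : t — does not combine with gave.
dog : <t,e> — does not combine with gave.

often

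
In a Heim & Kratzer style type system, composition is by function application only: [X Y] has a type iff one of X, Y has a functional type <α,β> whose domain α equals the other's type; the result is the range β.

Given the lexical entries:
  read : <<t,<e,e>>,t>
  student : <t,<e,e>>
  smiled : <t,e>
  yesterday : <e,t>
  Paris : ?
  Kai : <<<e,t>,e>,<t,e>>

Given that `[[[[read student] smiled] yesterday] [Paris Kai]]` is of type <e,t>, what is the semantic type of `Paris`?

[[[[read student] smiled] yesterday] [Paris Kai]] must have type <e,t>. The sister [[[read student] smiled] yesterday] has type t; that is not a function onto <e,t>, so [Paris Kai] must be the functor, of type <t,<e,t>>.
[Paris Kai] must have type <t,<e,t>>. The sister Kai has type <<<e,t>,e>,<t,e>>; that is not a function onto <t,<e,t>>, so Paris must be the functor, of type <<<<e,t>,e>,<t,e>>,<t,<e,t>>>.

<<<<e,t>,e>,<t,e>>,<t,<e,t>>>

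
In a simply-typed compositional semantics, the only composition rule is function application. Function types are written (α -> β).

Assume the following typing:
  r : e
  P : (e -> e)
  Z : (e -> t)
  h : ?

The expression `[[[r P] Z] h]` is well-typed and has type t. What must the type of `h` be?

(t -> t)

At [[[r P] Z] h] (required: t): [[r P] Z] is t, which is not a function with range t; hence h is the functor — type (t -> t).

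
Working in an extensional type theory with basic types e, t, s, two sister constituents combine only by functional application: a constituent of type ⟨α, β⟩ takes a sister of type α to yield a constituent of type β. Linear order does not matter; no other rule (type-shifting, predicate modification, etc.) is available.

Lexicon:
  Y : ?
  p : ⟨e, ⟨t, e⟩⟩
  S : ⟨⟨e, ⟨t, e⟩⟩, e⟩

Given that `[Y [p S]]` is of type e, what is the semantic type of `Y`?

⟨e, e⟩

At [Y [p S]] (required: e): [p S] is e, which is not a function with range e; hence Y is the functor — type ⟨e, e⟩.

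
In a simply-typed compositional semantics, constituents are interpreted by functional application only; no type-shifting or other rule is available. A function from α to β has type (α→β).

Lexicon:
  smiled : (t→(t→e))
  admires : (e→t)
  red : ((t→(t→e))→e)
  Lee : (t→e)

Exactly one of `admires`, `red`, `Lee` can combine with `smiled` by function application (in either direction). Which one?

admires : (e→t) — no; smiled wants t, and admires wants e.
red — combines: red : ((t→(t→e))→e) takes smiled : (t→(t→e)) as argument, giving e.
Lee : (t→e) — no; smiled wants t, and Lee wants t.

red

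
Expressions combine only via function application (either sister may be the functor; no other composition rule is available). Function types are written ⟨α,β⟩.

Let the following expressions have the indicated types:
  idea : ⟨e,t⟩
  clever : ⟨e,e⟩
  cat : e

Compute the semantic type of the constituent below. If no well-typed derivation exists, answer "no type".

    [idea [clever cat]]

t

[clever cat]: clever is ⟨e,e⟩, cat is e; result e.
[idea [clever cat]]: idea is ⟨e,t⟩, [clever cat] is e; result t.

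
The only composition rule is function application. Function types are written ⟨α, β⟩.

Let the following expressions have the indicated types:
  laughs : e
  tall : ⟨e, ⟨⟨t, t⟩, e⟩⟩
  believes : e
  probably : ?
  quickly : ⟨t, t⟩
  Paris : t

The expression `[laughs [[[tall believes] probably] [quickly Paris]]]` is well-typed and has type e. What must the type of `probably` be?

For [laughs [[[tall believes] probably] [quickly Paris]]] to have type e with laughs of type e, [[[tall believes] probably] [quickly Paris]] must be the function: [[[tall believes] probably] [quickly Paris]] : ⟨e, e⟩.
For [[[tall believes] probably] [quickly Paris]] to have type ⟨e, e⟩ with [quickly Paris] of type t, [[tall believes] probably] must be the function: [[tall believes] probably] : ⟨t, ⟨e, e⟩⟩.
For [[tall believes] probably] to have type ⟨t, ⟨e, e⟩⟩ with [tall believes] of type ⟨⟨t, t⟩, e⟩, probably must be the function: probably : ⟨⟨⟨t, t⟩, e⟩, ⟨t, ⟨e, e⟩⟩⟩.

⟨⟨⟨t, t⟩, e⟩, ⟨t, ⟨e, e⟩⟩⟩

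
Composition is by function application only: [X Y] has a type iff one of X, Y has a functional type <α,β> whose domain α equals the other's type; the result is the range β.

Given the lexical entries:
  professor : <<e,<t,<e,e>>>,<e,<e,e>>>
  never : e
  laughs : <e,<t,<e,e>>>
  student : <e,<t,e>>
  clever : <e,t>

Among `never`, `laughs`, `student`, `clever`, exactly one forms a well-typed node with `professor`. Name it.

laughs

never : e — no; professor wants <e,<t,<e,e>>>, and never wants nothing (atomic).
laughs — combines: professor : <<e,<t,<e,e>>>,<e,<e,e>>> takes laughs : <e,<t,<e,e>>> as argument, giving <e,<e,e>>.
student : <e,<t,e>> — no; professor wants <e,<t,<e,e>>>, and student wants e.
clever : <e,t> — no; professor wants <e,<t,<e,e>>>, and clever wants e.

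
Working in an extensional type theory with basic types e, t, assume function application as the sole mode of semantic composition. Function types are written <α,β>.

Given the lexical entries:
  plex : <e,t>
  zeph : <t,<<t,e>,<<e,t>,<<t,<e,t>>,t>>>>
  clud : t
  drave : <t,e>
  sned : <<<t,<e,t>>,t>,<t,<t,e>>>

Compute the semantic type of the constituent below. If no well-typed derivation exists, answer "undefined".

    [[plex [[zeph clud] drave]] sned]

[zeph clud]: zeph is <t,<<t,e>,<<e,t>,<<t,<e,t>>,t>>>>, clud is t; result <<t,e>,<<e,t>,<<t,<e,t>>,t>>>.
[[zeph clud] drave]: [zeph clud] is <<t,e>,<<e,t>,<<t,<e,t>>,t>>>, drave is <t,e>; result <<e,t>,<<t,<e,t>>,t>>.
[plex [[zeph clud] drave]]: [[zeph clud] drave] is <<e,t>,<<t,<e,t>>,t>>, plex is <e,t>; result <<t,<e,t>>,t>.
[[plex [[zeph clud] drave]] sned]: sned is <<<t,<e,t>>,t>,<t,<t,e>>>, [plex [[zeph clud] drave]] is <<t,<e,t>>,t>; result <t,<t,e>>.

<t,<t,e>>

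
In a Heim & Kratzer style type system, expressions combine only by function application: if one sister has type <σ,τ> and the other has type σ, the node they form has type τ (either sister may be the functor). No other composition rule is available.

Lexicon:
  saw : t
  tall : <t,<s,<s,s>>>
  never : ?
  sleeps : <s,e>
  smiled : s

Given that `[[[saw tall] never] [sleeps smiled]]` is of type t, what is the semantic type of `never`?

[[[saw tall] never] [sleeps smiled]] is required to be t. [sleeps smiled] : e cannot yield t as functor, so [[saw tall] never] : <e,t>.
[[saw tall] never] is required to be <e,t>. [saw tall] : <s,<s,s>> cannot yield <e,t> as functor, so never : <<s,<s,s>>,<e,t>>.

<<s,<s,s>>,<e,t>>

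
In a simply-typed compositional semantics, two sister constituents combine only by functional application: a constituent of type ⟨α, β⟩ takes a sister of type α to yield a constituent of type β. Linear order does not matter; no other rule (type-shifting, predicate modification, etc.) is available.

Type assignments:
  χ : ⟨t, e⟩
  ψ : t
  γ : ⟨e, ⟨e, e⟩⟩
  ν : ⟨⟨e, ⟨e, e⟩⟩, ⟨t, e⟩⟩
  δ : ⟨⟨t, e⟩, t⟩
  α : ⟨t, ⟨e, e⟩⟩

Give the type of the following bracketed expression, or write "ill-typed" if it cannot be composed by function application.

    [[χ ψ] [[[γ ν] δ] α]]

[χ ψ]: χ is ⟨t, e⟩, ψ is t; result e.
[γ ν]: ν is ⟨⟨e, ⟨e, e⟩⟩, ⟨t, e⟩⟩, γ is ⟨e, ⟨e, e⟩⟩; result ⟨t, e⟩.
[[γ ν] δ]: δ is ⟨⟨t, e⟩, t⟩, [γ ν] is ⟨t, e⟩; result t.
[[[γ ν] δ] α]: α is ⟨t, ⟨e, e⟩⟩, [[γ ν] δ] is t; result ⟨e, e⟩.
[[χ ψ] [[[γ ν] δ] α]]: [[[γ ν] δ] α] is ⟨e, e⟩, [χ ψ] is e; result e.

e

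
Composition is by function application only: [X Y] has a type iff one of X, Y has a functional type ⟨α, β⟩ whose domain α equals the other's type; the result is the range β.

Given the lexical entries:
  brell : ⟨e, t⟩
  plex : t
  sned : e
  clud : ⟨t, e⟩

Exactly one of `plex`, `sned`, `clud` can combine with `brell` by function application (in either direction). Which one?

sned

plex : t — no; brell wants e, and plex wants nothing (atomic).
sned — combines: brell : ⟨e, t⟩ takes sned : e as argument, giving t.
clud : ⟨t, e⟩ — no; brell wants e, and clud wants t.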